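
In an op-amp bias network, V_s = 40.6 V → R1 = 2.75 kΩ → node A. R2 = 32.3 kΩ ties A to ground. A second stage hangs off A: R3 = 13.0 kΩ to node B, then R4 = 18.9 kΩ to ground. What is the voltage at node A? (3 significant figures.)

V_A ≈ 34.7 V

Node A sees R2 in parallel with the series input of stage 2, R3 + R4 = 31.90 kΩ.
R2 ‖ (R3+R4) = 16.05 kΩ.
First divider: V_A = V_s · 16.05/(2.75 + 16.05) = 34.66 V.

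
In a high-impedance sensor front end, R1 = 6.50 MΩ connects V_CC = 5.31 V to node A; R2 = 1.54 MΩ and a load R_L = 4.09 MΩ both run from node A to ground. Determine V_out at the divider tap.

V_out ≈ 0.780 V

R2 ‖ R_L = (1.54 × 4.09)/(1.54 + 4.09) = 1.119 MΩ.
Then V_out = V_CC · R2'/(R1 + R2') = 5.31 × 1.119/7.619 = 0.7797 V.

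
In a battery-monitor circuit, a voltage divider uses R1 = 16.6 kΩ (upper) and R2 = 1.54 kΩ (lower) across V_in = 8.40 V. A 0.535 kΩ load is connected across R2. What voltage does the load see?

V_out ≈ 0.196 V

First combine the lower leg with the load: R2 ‖ R_L = 0.3971 kΩ.
Voltage divider with the loaded lower leg: V_out = 8.40 × 0.3971/(16.6 + 0.3971) = 8.40 × 0.02336 = 0.1962 V.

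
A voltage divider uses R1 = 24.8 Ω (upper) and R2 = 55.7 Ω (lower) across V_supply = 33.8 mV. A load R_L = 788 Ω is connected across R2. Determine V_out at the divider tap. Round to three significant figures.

The load sits in parallel with R2, giving an effective lower resistance R2' = R2·R_L/(R2+R_L) = 52.02 Ω.
Now apply the divider: V_out = 33.8 × 0.6772 = 22.89 mV.

V_out ≈ 22.9 mV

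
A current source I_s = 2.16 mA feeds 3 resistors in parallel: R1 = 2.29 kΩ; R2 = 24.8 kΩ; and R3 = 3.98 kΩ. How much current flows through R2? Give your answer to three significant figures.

I ≈ 0.120 mA

ΣG = 1/2.29 + 1/24.8 + 1/3.98 = 0.7283.
R2 takes the fraction G_k/ΣG = 0.04032/0.7283 = 0.05537, so I = 2.16 × 0.05537 = 0.1196 mA.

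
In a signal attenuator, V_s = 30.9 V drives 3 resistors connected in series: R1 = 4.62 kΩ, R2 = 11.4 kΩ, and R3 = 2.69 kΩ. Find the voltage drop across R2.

Total series resistance ΣR = 4.62 + 11.4 + 2.69 = 18.71 kΩ.
V = V_s · R/ΣR = 30.9 × 0.6093 = 18.83 V.

V ≈ 18.8 V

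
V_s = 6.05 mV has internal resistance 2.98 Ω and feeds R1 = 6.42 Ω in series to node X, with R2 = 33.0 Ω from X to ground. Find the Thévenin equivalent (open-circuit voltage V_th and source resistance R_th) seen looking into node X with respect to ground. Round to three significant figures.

V_th ≈ 4.71 mV, R_th ≈ 7.32 Ω

R1' = 2.98 + 6.42 = 9.400 Ω (source resistance + R1).
V_th is the unloaded tap voltage: V_s · R2/(R1'+R2) = 6.05 × 0.7783 = 4.709 mV.
Zeroing V_s shorts the top of R1' to ground, so R_th = R1' ‖ R2 = 7.316 Ω.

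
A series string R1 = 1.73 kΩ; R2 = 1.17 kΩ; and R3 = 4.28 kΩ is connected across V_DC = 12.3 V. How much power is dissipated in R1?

Series current I = V_DC/ΣR = 12.3/7.180 = 1.713 mA.
P(R1) = I²·R1 = (1.713)² × 1.73 = 5.077 mW.

P ≈ 5.08 mW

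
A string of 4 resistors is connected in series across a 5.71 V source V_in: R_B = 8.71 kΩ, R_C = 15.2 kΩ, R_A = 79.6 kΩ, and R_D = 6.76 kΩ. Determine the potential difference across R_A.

V ≈ 4.12 V

ΣR = 8.71 + 15.2 + 79.6 + 6.76 = 110.3 kΩ.
By the voltage-divider rule, V = 5.71 × 79.60/110.3 = 4.122 V.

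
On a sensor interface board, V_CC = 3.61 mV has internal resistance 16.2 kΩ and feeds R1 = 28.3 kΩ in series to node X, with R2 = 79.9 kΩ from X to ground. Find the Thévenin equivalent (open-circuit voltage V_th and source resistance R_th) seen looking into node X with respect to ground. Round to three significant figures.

V_th ≈ 2.32 mV, R_th ≈ 28.6 kΩ

R1' = 16.2 + 28.3 = 44.50 kΩ (source resistance + R1).
With X open, the divider is unloaded: V_th = 3.61 × 79.9/124.4 = 2.319 mV.
Looking into X with the source shorted: R_th = R1'·R2/(R1'+R2) = 44.50 × 79.9/124.4 = 28.58 kΩ.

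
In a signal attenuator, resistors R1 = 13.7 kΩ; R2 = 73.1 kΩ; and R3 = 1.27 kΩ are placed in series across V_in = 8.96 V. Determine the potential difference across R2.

V ≈ 7.44 V

Total series resistance ΣR = 13.7 + 73.1 + 1.27 = 88.07 kΩ.
By the voltage-divider rule, V = 8.96 × 73.10/88.07 = 7.437 V.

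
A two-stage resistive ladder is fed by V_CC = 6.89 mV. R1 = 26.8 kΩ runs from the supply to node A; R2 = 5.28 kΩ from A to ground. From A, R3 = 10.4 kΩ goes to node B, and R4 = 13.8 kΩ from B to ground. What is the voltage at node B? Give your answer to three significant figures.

V_B ≈ 0.547 mV

Node A sees R2 in parallel with the series input of stage 2, R3 + R4 = 24.20 kΩ.
Effective lower resistance at A: R2 ‖ 24.20 = 4.334 kΩ.
V_A = 6.89 × 4.334/(26.8 + 4.334) = 0.9592 mV.
V_B = V_A × 0.5702 = 0.5470 mV.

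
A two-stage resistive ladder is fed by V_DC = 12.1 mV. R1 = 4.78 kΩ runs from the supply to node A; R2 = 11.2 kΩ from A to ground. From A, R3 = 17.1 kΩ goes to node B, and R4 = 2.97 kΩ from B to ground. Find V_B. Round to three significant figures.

Node A sees R2 in parallel with the series input of stage 2, R3 + R4 = 20.07 kΩ.
R2 ‖ (R3+R4) = 7.188 kΩ.
First divider: V_A = V_DC · 7.188/(4.78 + 7.188) = 7.267 mV.
Stage 2 is unloaded, so V_B = V_A · R4/(R3+R4) = 7.267 × 2.97/20.07 = 1.075 mV.

V_B ≈ 1.08 mV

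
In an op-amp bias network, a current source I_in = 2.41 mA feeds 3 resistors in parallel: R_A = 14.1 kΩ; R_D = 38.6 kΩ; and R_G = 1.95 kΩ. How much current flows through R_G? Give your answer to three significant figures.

ΣG = 1/14.1 + 1/38.6 + 1/1.95 = 0.6096.
R_G takes the fraction G_k/ΣG = 0.5128/0.6096 = 0.8412, so I = 2.41 × 0.8412 = 2.027 mA.

I ≈ 2.03 mA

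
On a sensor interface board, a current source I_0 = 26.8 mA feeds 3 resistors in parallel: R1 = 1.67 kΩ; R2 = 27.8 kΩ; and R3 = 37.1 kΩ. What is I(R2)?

I ≈ 1.46 mA

Conductances: ΣG = 1/1.67 + 1/27.8 + 1/37.1 = 0.6617 (1/kΩ).
R2 takes the fraction G_k/ΣG = 0.03597/0.6617 = 0.05436, so I = 26.8 × 0.05436 = 1.457 mA.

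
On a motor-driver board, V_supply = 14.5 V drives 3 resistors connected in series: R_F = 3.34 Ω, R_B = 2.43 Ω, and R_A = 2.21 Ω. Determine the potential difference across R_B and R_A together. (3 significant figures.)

V ≈ 8.43 V

Total series resistance ΣR = 3.34 + 2.43 + 2.21 = 7.980 Ω.
R_{R_B..R_A} = 2.43 + 2.21 = 4.640 Ω.
V = V_supply · R/ΣR = 14.5 × 0.5815 = 8.431 V.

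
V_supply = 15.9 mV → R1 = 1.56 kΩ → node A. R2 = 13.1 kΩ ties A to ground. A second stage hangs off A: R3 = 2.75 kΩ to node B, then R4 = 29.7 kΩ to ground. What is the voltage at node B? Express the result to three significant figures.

The second stage (R3 + R4 = 32.45 kΩ) loads node A in parallel with R2.
R2 ‖ (R3+R4) = 9.332 kΩ.
So V_A = 15.9 × 0.8568 = 13.62 mV.
Stage 2 is unloaded, so V_B = V_A · R4/(R3+R4) = 13.62 × 29.7/32.45 = 12.47 mV.

V_B ≈ 12.5 mV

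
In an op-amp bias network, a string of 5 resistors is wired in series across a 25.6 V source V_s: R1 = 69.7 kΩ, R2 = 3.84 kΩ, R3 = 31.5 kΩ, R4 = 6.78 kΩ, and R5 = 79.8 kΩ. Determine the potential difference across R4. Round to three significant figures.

ΣR = 69.7 + 3.84 + 31.5 + 6.78 + 79.8 = 191.6 kΩ.
Voltage divider: V = V_s · (6.780 / 191.6) = 25.6 × 0.03538 = 0.9058 V.

V ≈ 0.906 V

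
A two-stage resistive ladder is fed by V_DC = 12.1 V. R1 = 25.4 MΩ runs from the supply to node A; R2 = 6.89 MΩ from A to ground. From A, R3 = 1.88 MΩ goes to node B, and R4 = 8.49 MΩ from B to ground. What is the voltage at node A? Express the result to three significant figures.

V_A ≈ 1.70 V

The second stage (R3 + R4 = 10.37 MΩ) loads node A in parallel with R2.
Effective lower resistance at A: R2 ‖ 10.37 = 4.140 MΩ.
So V_A = 12.1 × 0.1401 = 1.696 V.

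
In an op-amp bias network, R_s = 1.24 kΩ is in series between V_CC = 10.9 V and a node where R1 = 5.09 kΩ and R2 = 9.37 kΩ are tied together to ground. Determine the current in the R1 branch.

I ≈ 1.56 mA

Combine the parallel branches: R_p = (1/5.09 + 1/9.37)⁻¹ = 3.298 kΩ.
V_A = 10.9 × 3.298/4.538 = 7.922 V.
Branch current I = V_A/R1 = 7.922/5.09 = 1.556 mA.
(Equivalently: I_total = 2.402 mA, then current-divider fraction G_k/ΣG = 0.6480.)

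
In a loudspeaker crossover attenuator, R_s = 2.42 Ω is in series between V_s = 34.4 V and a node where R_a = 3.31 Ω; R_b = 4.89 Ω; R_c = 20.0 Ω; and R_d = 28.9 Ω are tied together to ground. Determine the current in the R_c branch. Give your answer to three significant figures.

Equivalent of the parallel group: R_p = 1.691 Ω.
Node voltage V_A = V_s · R_p/(R_s + R_p) = 34.4 × 0.4114 = 14.15 V.
I(R_c) = V_A / R_c = 14.15/20.0 = 0.7076 A.
(Check via current divider: I_total = 8.367 A; share G_k/ΣG = 0.08457 → same result.)

I ≈ 0.708 A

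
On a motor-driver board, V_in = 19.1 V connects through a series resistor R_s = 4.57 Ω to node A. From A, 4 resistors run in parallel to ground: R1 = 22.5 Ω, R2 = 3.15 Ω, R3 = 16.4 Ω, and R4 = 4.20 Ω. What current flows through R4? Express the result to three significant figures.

I ≈ 1.13 A

Combine the parallel branches: R_p = (1/22.5 + 1/3.15 + 1/16.4 + 1/4.20)⁻¹ = 1.513 Ω.
V_A = 19.1 × 1.513/6.083 = 4.750 V.
Branch current I = V_A/R4 = 4.750/4.20 = 1.131 A.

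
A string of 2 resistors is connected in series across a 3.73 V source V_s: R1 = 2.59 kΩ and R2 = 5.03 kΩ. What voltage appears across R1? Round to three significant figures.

Series total: ΣR = 2.59 + 5.03 = 7.620 kΩ.
V = V_s · R/ΣR = 3.73 × 0.3399 = 1.268 V.

V ≈ 1.27 V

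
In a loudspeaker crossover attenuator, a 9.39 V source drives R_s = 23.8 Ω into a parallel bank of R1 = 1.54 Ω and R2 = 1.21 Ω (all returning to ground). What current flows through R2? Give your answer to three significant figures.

Equivalent of the parallel group: R_p = 0.6776 Ω.
V_A = 9.39 × 0.6776/24.48 = 0.2599 V.
Branch current I = V_A/R2 = 0.2599/1.21 = 0.2148 A.

I ≈ 0.215 A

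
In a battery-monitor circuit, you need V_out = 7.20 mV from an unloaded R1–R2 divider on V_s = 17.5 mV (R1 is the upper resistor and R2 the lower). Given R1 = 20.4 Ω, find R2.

R2 ≈ 14.3 Ω

The divider ratio is R2/(R1+R2) = 7.20/17.5 = 0.4114.
So R2 = R1 · V_out/(V_s − V_out) = 20.4 × 7.20/(17.5 − 7.20) = 20.4 × 0.6990 = 14.26 Ω.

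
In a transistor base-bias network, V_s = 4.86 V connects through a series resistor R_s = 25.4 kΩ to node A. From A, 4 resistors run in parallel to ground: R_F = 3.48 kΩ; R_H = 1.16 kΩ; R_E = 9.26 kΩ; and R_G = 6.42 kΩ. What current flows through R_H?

I ≈ 0.114 mA

Equivalent of the parallel group: R_p = 0.7076 kΩ.
Node voltage V_A = V_s · R_p/(R_s + R_p) = 4.86 × 0.02710 = 0.1317 V.
I(R_H) = V_A / R_H = 0.1317/1.16 = 0.1136 mA.
(Check via current divider: I_total = 0.1862 mA; share G_k/ΣG = 0.6100 → same result.)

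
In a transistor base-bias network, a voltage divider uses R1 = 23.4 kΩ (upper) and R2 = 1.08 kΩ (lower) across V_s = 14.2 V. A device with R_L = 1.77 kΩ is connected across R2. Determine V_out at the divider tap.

First combine the lower leg with the load: R2 ‖ R_L = 0.6707 kΩ.
Now apply the divider: V_out = 14.2 × 0.02787 = 0.3957 V.
(Unloaded it would be 0.626 V; the load pulls it down.)

V_out ≈ 0.396 V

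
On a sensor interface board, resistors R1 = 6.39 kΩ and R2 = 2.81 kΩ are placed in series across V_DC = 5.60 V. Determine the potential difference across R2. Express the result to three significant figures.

V ≈ 1.71 V

ΣR = 6.39 + 2.81 = 9.200 kΩ.
V = V_DC · R/ΣR = 5.60 × 0.3054 = 1.710 V.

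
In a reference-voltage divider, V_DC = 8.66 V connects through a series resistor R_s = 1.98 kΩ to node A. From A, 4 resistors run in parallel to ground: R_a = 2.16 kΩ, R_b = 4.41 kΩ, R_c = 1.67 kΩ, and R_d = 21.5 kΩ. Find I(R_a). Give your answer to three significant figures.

I ≈ 1.10 mA

Parallel bank: R_p = 1/(1/2.16 + 1/4.41 + 1/1.67 + 1/21.5) = 0.7490 kΩ.
V_A = 8.66 × 0.7490/2.729 = 2.377 V.
I(R_a) = V_A / R_a = 2.377/2.16 = 1.100 mA.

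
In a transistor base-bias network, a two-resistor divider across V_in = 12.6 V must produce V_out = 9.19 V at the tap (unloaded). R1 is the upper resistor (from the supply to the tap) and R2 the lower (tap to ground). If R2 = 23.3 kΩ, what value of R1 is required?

R1 ≈ 8.65 kΩ

V_out/V_in = R2/(R1+R2) = 0.7294.
R1 = R2·(1/k − 1) = 23.3 × 0.3711 = 8.646 kΩ.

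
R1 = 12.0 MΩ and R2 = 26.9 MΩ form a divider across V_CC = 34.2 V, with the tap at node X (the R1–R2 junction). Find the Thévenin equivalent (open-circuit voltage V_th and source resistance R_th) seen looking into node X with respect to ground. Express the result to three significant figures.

With X open, the divider is unloaded: V_th = 34.2 × 26.9/38.90 = 23.65 V.
Looking into X with the source shorted: R_th = R1·R2/(R1+R2) = 12.00 × 26.9/38.90 = 8.298 MΩ.

V_th ≈ 23.6 V, R_th ≈ 8.30 MΩ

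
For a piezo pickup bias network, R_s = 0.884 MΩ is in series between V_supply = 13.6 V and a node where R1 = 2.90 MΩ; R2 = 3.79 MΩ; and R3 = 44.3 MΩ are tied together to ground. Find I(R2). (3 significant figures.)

I ≈ 2.30 µA

Combine the parallel branches: R_p = (1/2.90 + 1/3.79 + 1/44.3)⁻¹ = 1.584 MΩ.
Node voltage V_A = V_supply · R_p/(R_s + R_p) = 13.6 × 0.6418 = 8.729 V.
I(R2) = V_A / R2 = 8.729/3.79 = 2.303 µA.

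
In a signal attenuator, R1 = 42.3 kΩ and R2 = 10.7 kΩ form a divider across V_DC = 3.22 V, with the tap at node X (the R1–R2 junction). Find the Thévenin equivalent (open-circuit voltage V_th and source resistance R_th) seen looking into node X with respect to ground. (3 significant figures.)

V_th is the unloaded tap voltage: V_DC · R2/(R1+R2) = 3.22 × 0.2019 = 0.6501 V.
Looking into X with the source shorted: R_th = R1·R2/(R1+R2) = 42.30 × 10.7/53.00 = 8.540 kΩ.

V_th ≈ 0.650 V, R_th ≈ 8.54 kΩ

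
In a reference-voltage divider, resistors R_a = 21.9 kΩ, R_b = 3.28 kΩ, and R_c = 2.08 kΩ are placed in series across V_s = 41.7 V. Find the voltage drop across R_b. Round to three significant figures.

V ≈ 5.02 V

ΣR = 21.9 + 3.28 + 2.08 = 27.26 kΩ.
V = V_s · R/ΣR = 41.7 × 0.1203 = 5.017 V.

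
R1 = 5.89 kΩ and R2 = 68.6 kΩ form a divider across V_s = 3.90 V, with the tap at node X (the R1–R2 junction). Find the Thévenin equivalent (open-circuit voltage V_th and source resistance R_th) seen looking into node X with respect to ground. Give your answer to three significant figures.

V_th ≈ 3.59 V, R_th ≈ 5.42 kΩ

With X open, the divider is unloaded: V_th = 3.90 × 68.6/74.49 = 3.592 V.
With V_s suppressed (replaced by a short), R_th = R1 ‖ R2 = (5.890 × 68.6)/(5.890 + 68.6) = 5.424 kΩ.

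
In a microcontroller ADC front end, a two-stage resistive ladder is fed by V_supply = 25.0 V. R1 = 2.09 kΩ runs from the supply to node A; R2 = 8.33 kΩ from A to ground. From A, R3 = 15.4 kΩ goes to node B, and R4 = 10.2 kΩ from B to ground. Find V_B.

V_B ≈ 7.48 V

The second stage (R3 + R4 = 25.60 kΩ) loads node A in parallel with R2.
R2 ‖ (R3+R4) = 6.285 kΩ.
So V_A = 25.0 × 0.7504 = 18.76 V.
Then the unloaded second divider: V_B = V_A × R4/(R3+R4) = 18.76 × 0.3984 = 7.475 V.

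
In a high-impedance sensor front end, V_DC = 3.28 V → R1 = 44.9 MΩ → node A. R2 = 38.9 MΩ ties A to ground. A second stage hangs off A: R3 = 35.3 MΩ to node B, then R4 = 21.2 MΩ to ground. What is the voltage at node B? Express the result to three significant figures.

V_B ≈ 0.417 V

The second stage (R3 + R4 = 56.50 MΩ) loads node A in parallel with R2.
R2 ‖ (R3+R4) = 23.04 MΩ.
So V_A = 3.28 × 0.3391 = 1.112 V.
Then the unloaded second divider: V_B = V_A × R4/(R3+R4) = 1.112 × 0.3752 = 0.4173 V.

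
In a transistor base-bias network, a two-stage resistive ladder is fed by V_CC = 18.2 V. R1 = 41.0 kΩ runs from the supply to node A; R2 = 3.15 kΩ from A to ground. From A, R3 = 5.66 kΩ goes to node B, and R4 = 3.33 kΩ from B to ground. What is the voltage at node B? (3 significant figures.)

V_B ≈ 0.363 V

Looking into the second stage from A: R3 + R4 = 8.990 kΩ appears in parallel with R2.
Effective lower resistance at A: R2 ‖ 8.990 = 2.333 kΩ.
V_A = 18.2 × 2.333/(41.0 + 2.333) = 0.9797 V.
Then the unloaded second divider: V_B = V_A × R4/(R3+R4) = 0.9797 × 0.3704 = 0.3629 V.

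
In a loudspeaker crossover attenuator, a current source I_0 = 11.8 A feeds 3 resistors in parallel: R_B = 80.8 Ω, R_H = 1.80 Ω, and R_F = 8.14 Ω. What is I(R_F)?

ΣG = 1/80.8 + 1/1.80 + 1/8.14 = 0.6908.
By the current-divider rule, I = I_0 · G_k/ΣG = 11.8 × 0.1778 = 2.099 A.

I ≈ 2.10 A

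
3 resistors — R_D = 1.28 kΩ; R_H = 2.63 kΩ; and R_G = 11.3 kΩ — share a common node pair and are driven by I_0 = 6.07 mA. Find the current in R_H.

Conductances: ΣG = 1/1.28 + 1/2.63 + 1/11.3 = 1.250 (1/kΩ).
By the current-divider rule, I = I_0 · G_k/ΣG = 6.07 × 0.3042 = 1.846 mA.

I ≈ 1.85 mA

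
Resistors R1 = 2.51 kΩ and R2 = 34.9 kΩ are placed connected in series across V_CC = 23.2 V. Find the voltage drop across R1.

V ≈ 1.56 V

Series total: ΣR = 2.51 + 34.9 = 37.41 kΩ.
V = V_CC · R/ΣR = 23.2 × 0.06709 = 1.557 V.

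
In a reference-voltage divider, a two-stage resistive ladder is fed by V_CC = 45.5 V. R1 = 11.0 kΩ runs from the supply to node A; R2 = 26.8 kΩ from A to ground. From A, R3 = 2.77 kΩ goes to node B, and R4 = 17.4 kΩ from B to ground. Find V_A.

V_A ≈ 23.3 V

Node A sees R2 in parallel with the series input of stage 2, R3 + R4 = 20.17 kΩ.
R2 ‖ (R3+R4) = 11.51 kΩ.
So V_A = 45.5 × 0.5113 = 23.26 V.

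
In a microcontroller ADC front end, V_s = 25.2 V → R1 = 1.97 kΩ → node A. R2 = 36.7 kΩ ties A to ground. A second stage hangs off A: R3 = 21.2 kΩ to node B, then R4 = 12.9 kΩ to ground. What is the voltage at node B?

V_B ≈ 8.58 V

The second stage (R3 + R4 = 34.10 kΩ) loads node A in parallel with R2.
Effective lower resistance at A: R2 ‖ 34.10 = 17.68 kΩ.
V_A = 25.2 × 17.68/(1.97 + 17.68) = 22.67 V.
V_B = V_A × 0.3783 = 8.577 V.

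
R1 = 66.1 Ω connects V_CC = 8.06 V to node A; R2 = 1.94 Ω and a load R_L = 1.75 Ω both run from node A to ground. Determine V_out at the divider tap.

V_out ≈ 0.111 V

First combine the lower leg with the load: R2 ‖ R_L = 0.9201 Ω.
Then V_out = V_CC · R2'/(R1 + R2') = 8.06 × 0.9201/67.02 = 0.1106 V.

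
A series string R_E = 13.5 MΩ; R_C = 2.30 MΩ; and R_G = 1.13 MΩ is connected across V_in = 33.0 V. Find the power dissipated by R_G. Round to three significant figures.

P ≈ 4.29 µW

Series current I = V_in/ΣR = 33.0/16.93 = 1.949 µA.
P = I²R = 3.799 × 1.13 = 4.293 µW.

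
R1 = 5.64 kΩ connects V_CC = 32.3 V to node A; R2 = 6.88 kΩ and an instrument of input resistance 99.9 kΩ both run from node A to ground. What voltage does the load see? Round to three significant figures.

V_out ≈ 17.2 V

The load sits in parallel with R2, giving an effective lower resistance R2' = R2·R_L/(R2+R_L) = 6.437 kΩ.
Then V_out = V_CC · R2'/(R1 + R2') = 32.3 × 6.437/12.08 = 17.22 V.
(Unloaded it would be 17.7 V; the load pulls it down.)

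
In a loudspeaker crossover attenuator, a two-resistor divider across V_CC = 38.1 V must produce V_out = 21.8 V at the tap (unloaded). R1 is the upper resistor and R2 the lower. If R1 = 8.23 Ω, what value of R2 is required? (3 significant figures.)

Required fraction k = V_out/V_CC = 0.5722.
R2 = R1 · 0.5722/(1 − 0.5722) = 11.01 Ω.

R2 ≈ 11.0 Ω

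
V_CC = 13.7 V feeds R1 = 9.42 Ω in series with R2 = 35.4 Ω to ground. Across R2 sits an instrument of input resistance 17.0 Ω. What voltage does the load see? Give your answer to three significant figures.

First combine the lower leg with the load: R2 ‖ R_L = 11.48 Ω.
Voltage divider with the loaded lower leg: V_out = 13.7 × 11.48/(9.42 + 11.48) = 13.7 × 0.5494 = 7.527 V.

V_out ≈ 7.53 V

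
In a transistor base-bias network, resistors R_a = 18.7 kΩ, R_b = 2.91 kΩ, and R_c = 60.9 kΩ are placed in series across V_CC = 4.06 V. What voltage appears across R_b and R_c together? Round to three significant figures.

Total series resistance ΣR = 18.7 + 2.91 + 60.9 = 82.51 kΩ.
R_{R_b..R_c} = 2.91 + 60.9 = 63.81 kΩ.
By the voltage-divider rule, V = 4.06 × 63.81/82.51 = 3.140 V.

V ≈ 3.14 V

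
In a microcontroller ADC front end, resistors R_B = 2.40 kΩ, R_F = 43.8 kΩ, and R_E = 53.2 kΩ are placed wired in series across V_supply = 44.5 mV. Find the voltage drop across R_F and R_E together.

Series total: ΣR = 2.40 + 43.8 + 53.2 = 99.40 kΩ.
R_{R_F..R_E} = 43.8 + 53.2 = 97.00 kΩ.
Voltage divider: V = V_supply · (97.00 / 99.40) = 44.5 × 0.9759 = 43.43 mV.

V ≈ 43.4 mV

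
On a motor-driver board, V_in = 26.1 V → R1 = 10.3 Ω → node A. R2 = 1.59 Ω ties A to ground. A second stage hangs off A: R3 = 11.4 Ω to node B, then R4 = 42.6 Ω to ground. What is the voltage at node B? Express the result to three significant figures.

V_B ≈ 2.68 V

Node A sees R2 in parallel with the series input of stage 2, R3 + R4 = 54.00 Ω.
R2 ‖ (R3+R4) = 1.545 Ω.
First divider: V_A = V_in · 1.545/(10.3 + 1.545) = 3.403 V.
V_B = V_A × 0.7889 = 2.685 V.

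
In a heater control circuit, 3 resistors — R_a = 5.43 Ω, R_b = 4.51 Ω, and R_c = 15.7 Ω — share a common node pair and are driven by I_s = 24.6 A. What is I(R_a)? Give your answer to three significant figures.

Conductances: ΣG = 1/5.43 + 1/4.51 + 1/15.7 = 0.4696 (1/Ω).
By the current-divider rule, I = I_s · G_k/ΣG = 24.6 × 0.3922 = 9.648 A.

I ≈ 9.65 A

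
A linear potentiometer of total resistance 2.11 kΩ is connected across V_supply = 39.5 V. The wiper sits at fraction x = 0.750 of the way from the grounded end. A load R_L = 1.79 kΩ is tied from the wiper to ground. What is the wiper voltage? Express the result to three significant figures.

V_out ≈ 24.3 V

The pot divides into 0.5275 kΩ above the wiper and 1.583 kΩ below.
Lower segment in parallel with the load: 1.583 ‖ 1.79 = 0.8399 kΩ.
Loaded-divider output: V_out = 39.5 × 0.6142 = 24.26 V.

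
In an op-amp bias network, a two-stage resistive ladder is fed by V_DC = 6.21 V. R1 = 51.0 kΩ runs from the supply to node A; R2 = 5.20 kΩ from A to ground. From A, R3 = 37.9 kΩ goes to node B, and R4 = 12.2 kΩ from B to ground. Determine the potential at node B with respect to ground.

V_B ≈ 0.128 V

The second stage (R3 + R4 = 50.10 kΩ) loads node A in parallel with R2.
Effective lower resistance at A: R2 ‖ 50.10 = 4.711 kΩ.
V_A = 6.21 × 4.711/(51.0 + 4.711) = 0.5251 V.
Then the unloaded second divider: V_B = V_A × R4/(R3+R4) = 0.5251 × 0.2435 = 0.1279 V.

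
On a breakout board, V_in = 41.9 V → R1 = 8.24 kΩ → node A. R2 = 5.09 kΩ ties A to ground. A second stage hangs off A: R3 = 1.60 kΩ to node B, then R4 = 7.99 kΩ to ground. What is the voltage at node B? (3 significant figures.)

V_B ≈ 10.0 V

The second stage (R3 + R4 = 9.590 kΩ) loads node A in parallel with R2.
Effective lower resistance at A: R2 ‖ 9.590 = 3.325 kΩ.
So V_A = 41.9 × 0.2875 = 12.05 V.
Then the unloaded second divider: V_B = V_A × R4/(R3+R4) = 12.05 × 0.8332 = 10.04 V.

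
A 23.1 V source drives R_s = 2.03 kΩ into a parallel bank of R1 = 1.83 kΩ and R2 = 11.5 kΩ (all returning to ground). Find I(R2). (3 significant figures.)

Combine the parallel branches: R_p = (1/1.83 + 1/11.5)⁻¹ = 1.579 kΩ.
V_A by voltage divider: V_A = 23.1 × 1.579/(2.03 + 1.579) = 10.11 V.
Branch current I = V_A/R2 = 10.11/11.5 = 0.8788 mA.

I ≈ 0.879 mA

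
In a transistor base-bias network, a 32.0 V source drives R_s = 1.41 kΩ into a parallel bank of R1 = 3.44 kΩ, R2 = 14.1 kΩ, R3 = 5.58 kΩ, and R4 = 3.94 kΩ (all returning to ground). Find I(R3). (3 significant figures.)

Parallel bank: R_p = 1/(1/3.44 + 1/14.1 + 1/5.58 + 1/3.94) = 1.258 kΩ.
V_A = 32.0 × 1.258/2.668 = 15.09 V.
I(R3) = V_A / R3 = 15.09/5.58 = 2.705 mA.

I ≈ 2.70 mA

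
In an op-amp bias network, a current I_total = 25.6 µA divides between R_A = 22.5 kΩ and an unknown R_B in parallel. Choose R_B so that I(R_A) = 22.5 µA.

In a two-way split, I_A/I_total = R_B/(R_A + R_B).
22.5/25.6 = R_B/(R_A + R_B) → R_B = R_A · (0.8789)/(1 − 0.8789) = 22.5 × 7.258 = 163.3 kΩ.

R_B ≈ 163 kΩ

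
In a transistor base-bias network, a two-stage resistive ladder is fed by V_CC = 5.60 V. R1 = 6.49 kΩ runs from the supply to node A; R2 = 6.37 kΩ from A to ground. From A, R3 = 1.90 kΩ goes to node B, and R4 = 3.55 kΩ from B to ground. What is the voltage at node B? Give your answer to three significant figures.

V_B ≈ 1.14 V

The second stage (R3 + R4 = 5.450 kΩ) loads node A in parallel with R2.
R2 ‖ (R3+R4) = 2.937 kΩ.
First divider: V_A = V_CC · 2.937/(6.49 + 2.937) = 1.745 V.
V_B = V_A × 0.6514 = 1.136 V.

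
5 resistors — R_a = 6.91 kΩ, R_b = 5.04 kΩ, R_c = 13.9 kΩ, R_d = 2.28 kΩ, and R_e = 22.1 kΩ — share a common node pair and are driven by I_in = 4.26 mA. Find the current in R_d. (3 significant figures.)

Conductances: ΣG = 1/6.91 + 1/5.04 + 1/13.9 + 1/2.28 + 1/22.1 = 0.8989 (1/kΩ).
Current divider: I(R_d) = I_in · G_k/ΣG = 4.26 × (0.4386/0.8989) = 4.26 × 0.4879 = 2.079 mA.

I ≈ 2.08 mA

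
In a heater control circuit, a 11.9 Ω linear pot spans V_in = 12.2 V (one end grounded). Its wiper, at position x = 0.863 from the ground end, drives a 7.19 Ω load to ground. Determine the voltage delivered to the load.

Split the track: R_lower = x·R_p = 10.27 Ω, R_upper = (1−x)·R_p = 1.630 Ω.
(x·R_p) ‖ R_L = 4.229 Ω.
V_out = 12.2 × 4.229/(1.630 + 4.229) = 8.806 V.

V_out ≈ 8.81 V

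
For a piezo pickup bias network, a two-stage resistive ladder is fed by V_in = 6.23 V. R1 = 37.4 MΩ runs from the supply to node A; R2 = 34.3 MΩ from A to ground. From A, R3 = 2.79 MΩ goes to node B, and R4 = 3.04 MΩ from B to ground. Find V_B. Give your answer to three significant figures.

V_B ≈ 0.382 V

Looking into the second stage from A: R3 + R4 = 5.830 MΩ appears in parallel with R2.
R2 ‖ (R3+R4) = 4.983 MΩ.
First divider: V_A = V_in · 4.983/(37.4 + 4.983) = 0.7325 V.
Then the unloaded second divider: V_B = V_A × R4/(R3+R4) = 0.7325 × 0.5214 = 0.3819 V.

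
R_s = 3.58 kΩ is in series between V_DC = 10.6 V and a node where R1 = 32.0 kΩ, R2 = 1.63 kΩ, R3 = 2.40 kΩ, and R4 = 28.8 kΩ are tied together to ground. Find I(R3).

I ≈ 0.897 mA

Combine the parallel branches: R_p = (1/32.0 + 1/1.63 + 1/2.40 + 1/28.8)⁻¹ = 0.9123 kΩ.
V_A = 10.6 × 0.9123/4.492 = 2.153 V.
I(R3) = V_A / R3 = 2.153/2.40 = 0.8969 mA.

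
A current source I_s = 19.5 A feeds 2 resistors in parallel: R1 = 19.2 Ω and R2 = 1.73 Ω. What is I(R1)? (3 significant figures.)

I ≈ 1.61 A

For two parallel branches, I_k = I_s · (other R)/(sum of R).
So I = 19.5 × 1.73/20.93 = 1.612 A.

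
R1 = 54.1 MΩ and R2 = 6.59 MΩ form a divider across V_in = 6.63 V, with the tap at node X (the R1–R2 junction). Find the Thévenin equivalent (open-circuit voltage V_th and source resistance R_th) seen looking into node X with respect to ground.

Open-circuit (no load on X): V_th = V_in · R2/(R1 + R2) = 6.63 × 6.59/(54.10 + 6.59) = 0.7199 V.
With V_in suppressed (replaced by a short), R_th = R1 ‖ R2 = (54.10 × 6.59)/(54.10 + 6.59) = 5.874 MΩ.

V_th ≈ 0.720 V, R_th ≈ 5.87 MΩ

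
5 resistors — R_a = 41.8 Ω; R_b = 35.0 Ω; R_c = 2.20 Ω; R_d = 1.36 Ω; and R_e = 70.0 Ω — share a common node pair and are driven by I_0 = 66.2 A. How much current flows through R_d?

Conductances: ΣG = 1/41.8 + 1/35.0 + 1/2.20 + 1/1.36 + 1/70.0 = 1.257 (1/Ω).
Current divider: I(R_d) = I_0 · G_k/ΣG = 66.2 × (0.7353/1.257) = 66.2 × 0.5851 = 38.74 A.

I ≈ 38.7 A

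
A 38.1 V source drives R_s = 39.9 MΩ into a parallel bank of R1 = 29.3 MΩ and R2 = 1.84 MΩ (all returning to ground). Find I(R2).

I ≈ 0.861 µA

Parallel bank: R_p = 1/(1/29.3 + 1/1.84) = 1.731 MΩ.
V_A by voltage divider: V_A = 38.1 × 1.731/(39.9 + 1.731) = 1.584 V.
I(R2) = V_A / R2 = 1.584/1.84 = 0.8611 µA.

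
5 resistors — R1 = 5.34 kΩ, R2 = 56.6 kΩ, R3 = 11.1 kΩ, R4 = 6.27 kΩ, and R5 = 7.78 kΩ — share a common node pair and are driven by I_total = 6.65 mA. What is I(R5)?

Conductances: ΣG = 1/5.34 + 1/56.6 + 1/11.1 + 1/6.27 + 1/7.78 = 0.5830 (1/kΩ).
By the current-divider rule, I = I_total · G_k/ΣG = 6.65 × 0.2205 = 1.466 mA.

I ≈ 1.47 mA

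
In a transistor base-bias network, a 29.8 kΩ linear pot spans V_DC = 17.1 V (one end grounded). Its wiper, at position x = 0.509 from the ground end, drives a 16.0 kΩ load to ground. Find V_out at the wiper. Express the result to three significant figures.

V_out ≈ 5.94 V

Split the track: R_lower = x·R_p = 15.17 kΩ, R_upper = (1−x)·R_p = 14.63 kΩ.
R_L loads the lower segment: effective lower R = 7.787 kΩ.
Then V_out = V_DC · 7.787/(14.63 + 7.787) = 5.939 V.
(Unloaded: V_out = x·V_DC = 8.70 V.)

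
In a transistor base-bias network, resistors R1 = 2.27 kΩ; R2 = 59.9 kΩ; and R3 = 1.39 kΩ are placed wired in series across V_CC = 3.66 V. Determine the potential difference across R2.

V ≈ 3.45 V

Total series resistance ΣR = 2.27 + 59.9 + 1.39 = 63.56 kΩ.
V = V_CC · R/ΣR = 3.66 × 0.9424 = 3.449 V.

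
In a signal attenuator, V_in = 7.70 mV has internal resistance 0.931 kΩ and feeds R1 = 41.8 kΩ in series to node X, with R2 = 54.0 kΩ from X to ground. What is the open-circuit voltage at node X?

V_th ≈ 4.30 mV

R1' = 0.931 + 41.8 = 42.73 kΩ (source resistance + R1).
With X open, the divider is unloaded: V_th = 7.70 × 54.0/96.73 = 4.299 mV.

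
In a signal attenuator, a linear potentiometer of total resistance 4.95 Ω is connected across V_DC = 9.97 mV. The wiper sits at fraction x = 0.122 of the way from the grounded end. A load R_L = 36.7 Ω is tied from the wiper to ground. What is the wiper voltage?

V_out ≈ 1.20 mV

Split the track: R_lower = x·R_p = 0.6039 Ω, R_upper = (1−x)·R_p = 4.346 Ω.
(x·R_p) ‖ R_L = 0.5941 Ω.
V_out = 9.97 × 0.5941/(4.346 + 0.5941) = 1.199 mV.
(Unloaded: V_out = x·V_DC = 1.22 mV.)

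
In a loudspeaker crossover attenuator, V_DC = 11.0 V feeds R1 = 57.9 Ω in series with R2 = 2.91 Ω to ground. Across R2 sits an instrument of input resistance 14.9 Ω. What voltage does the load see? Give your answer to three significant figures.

V_out ≈ 0.444 V

The load sits in parallel with R2, giving an effective lower resistance R2' = R2·R_L/(R2+R_L) = 2.435 Ω.
Now apply the divider: V_out = 11.0 × 0.04035 = 0.4439 V.
(Unloaded it would be 0.526 V; the load pulls it down.)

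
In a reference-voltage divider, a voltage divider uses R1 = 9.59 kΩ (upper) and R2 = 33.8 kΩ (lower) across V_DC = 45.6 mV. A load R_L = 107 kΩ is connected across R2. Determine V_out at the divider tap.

R2 ‖ R_L = (33.8 × 107)/(33.8 + 107) = 25.69 kΩ.
Then V_out = V_DC · R2'/(R1 + R2') = 45.6 × 25.69/35.28 = 33.20 mV.

V_out ≈ 33.2 mV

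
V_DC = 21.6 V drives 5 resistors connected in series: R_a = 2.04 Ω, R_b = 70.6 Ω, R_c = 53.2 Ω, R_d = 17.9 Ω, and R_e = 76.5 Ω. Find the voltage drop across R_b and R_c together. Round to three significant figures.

ΣR = 2.04 + 70.6 + 53.2 + 17.9 + 76.5 = 220.2 Ω.
R_{R_b..R_c} = 70.6 + 53.2 = 123.8 Ω.
By the voltage-divider rule, V = 21.6 × 123.8/220.2 = 12.14 V.

V ≈ 12.1 V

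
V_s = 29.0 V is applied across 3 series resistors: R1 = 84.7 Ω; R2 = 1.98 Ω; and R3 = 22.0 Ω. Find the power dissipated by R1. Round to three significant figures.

The common current is I = 29.0/108.7 = 0.2668 A.
V(R1) = I·R = 22.60 V; P = V·I = 22.60 × 0.2668 = 6.031 W.

P ≈ 6.03 W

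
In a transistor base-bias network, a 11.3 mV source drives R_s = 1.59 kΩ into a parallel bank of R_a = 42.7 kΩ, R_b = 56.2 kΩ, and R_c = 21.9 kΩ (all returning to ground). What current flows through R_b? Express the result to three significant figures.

I ≈ 0.177 µA

Equivalent of the parallel group: R_p = 11.51 kΩ.
Node voltage V_A = V_DC · R_p/(R_s + R_p) = 11.3 × 0.8786 = 9.929 mV.
Branch current I = V_A/R_b = 9.929/56.2 = 0.1767 µA.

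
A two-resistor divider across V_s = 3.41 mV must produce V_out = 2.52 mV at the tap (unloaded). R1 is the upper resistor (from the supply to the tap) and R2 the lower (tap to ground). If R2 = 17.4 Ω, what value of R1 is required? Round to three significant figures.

R1 ≈ 6.15 Ω

The divider ratio is R2/(R1+R2) = 2.52/3.41 = 0.7390.
R1 = R2·(1/k − 1) = 17.4 × 0.3532 = 6.145 Ω.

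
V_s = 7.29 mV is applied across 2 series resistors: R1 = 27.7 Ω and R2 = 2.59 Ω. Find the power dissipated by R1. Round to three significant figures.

The common current is I = 7.29/30.29 = 0.2407 mA.
P(R1) = I²·R1 = (0.2407)² × 27.7 = 1.604 µW.

P ≈ 1.60 µW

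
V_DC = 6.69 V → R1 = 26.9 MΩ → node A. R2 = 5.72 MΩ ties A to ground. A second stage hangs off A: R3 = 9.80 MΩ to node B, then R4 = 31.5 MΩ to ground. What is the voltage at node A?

V_A ≈ 1.05 V

The second stage (R3 + R4 = 41.30 MΩ) loads node A in parallel with R2.
R2 ‖ (R3+R4) = 5.024 MΩ.
V_A = 6.69 × 5.024/(26.9 + 5.024) = 1.053 V.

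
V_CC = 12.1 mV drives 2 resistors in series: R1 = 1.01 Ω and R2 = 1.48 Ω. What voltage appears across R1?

V ≈ 4.91 mV

Total series resistance ΣR = 1.01 + 1.48 = 2.490 Ω.
V = V_CC · R/ΣR = 12.1 × 0.4056 = 4.908 mV.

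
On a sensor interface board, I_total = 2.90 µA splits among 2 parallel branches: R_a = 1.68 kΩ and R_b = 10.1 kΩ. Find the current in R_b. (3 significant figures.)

With just two branches, the current splits inversely with resistance.
I(R_b) = 2.90 × 1.68/(1.68 + 10.1) = 2.90 × 0.1426 = 0.4136 µA.

I ≈ 0.414 µA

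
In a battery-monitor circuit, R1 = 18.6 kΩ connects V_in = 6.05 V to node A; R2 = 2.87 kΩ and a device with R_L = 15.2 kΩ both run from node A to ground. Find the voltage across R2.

V_out ≈ 0.695 V

The load sits in parallel with R2, giving an effective lower resistance R2' = R2·R_L/(R2+R_L) = 2.414 kΩ.
Voltage divider with the loaded lower leg: V_out = 6.05 × 2.414/(18.6 + 2.414) = 6.05 × 0.1149 = 0.6950 V.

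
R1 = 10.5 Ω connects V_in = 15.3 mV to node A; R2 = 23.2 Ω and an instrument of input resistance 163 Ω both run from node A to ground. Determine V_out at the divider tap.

R2 ‖ R_L = (23.2 × 163)/(23.2 + 163) = 20.31 Ω.
Voltage divider with the loaded lower leg: V_out = 15.3 × 20.31/(10.5 + 20.31) = 15.3 × 0.6592 = 10.09 mV.
(Unloaded it would be 10.5 mV; the load pulls it down.)

V_out ≈ 10.1 mV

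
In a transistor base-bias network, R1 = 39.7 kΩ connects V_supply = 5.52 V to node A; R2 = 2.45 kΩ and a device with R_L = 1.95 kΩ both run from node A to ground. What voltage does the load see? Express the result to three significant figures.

The load sits in parallel with R2, giving an effective lower resistance R2' = R2·R_L/(R2+R_L) = 1.086 kΩ.
Then V_out = V_supply · R2'/(R1 + R2') = 5.52 × 1.086/40.79 = 0.1470 V.

V_out ≈ 0.147 V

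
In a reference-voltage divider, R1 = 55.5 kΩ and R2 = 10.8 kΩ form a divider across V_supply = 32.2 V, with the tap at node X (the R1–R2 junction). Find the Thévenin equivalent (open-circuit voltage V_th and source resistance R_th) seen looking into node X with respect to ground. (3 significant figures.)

V_th is the unloaded tap voltage: V_supply · R2/(R1+R2) = 32.2 × 0.1629 = 5.245 V.
Zeroing V_supply shorts the top of R1 to ground, so R_th = R1 ‖ R2 = 9.041 kΩ.

V_th ≈ 5.25 V, R_th ≈ 9.04 kΩ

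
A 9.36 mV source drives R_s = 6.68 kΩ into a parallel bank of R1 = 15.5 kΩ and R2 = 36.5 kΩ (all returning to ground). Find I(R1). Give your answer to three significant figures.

I ≈ 0.374 µA

Parallel bank: R_p = 1/(1/15.5 + 1/36.5) = 10.88 kΩ.
V_A by voltage divider: V_A = 9.36 × 10.88/(6.68 + 10.88) = 5.799 mV.
Branch current I = V_A/R1 = 5.799/15.5 = 0.3741 µA.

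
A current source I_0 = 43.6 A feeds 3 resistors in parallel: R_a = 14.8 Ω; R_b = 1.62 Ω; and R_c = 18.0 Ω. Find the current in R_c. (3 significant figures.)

Conductances: ΣG = 1/14.8 + 1/1.62 + 1/18.0 = 0.7404 (1/Ω).
By the current-divider rule, I = I_0 · G_k/ΣG = 43.6 × 0.07503 = 3.271 A.

I ≈ 3.27 A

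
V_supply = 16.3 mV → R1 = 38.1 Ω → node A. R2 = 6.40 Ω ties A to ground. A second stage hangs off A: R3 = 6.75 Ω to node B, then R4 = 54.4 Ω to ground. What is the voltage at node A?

V_A ≈ 2.15 mV

Looking into the second stage from A: R3 + R4 = 61.15 Ω appears in parallel with R2.
R2 ‖ (R3+R4) = 5.794 Ω.
First divider: V_A = V_supply · 5.794/(38.1 + 5.794) = 2.151 mV.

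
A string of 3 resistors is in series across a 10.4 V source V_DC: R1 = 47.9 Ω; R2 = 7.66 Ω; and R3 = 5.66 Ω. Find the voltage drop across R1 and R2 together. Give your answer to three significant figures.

V ≈ 9.44 V

Series total: ΣR = 47.9 + 7.66 + 5.66 = 61.22 Ω.
R_{R1..R2} = 47.9 + 7.66 = 55.56 Ω.
Voltage divider: V = V_DC · (55.56 / 61.22) = 10.4 × 0.9075 = 9.438 V.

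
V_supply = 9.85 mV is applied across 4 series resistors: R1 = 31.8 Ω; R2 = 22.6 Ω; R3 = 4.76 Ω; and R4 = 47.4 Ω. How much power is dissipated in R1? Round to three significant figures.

The common current is I = 9.85/106.6 = 0.09244 mA.
P = I²R = 0.008544 × 31.8 = 0.2717 µW.

P ≈ 0.272 µW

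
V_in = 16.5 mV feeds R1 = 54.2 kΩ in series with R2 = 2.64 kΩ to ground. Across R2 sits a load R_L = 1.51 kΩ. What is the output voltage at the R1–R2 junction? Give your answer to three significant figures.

V_out ≈ 0.287 mV

First combine the lower leg with the load: R2 ‖ R_L = 0.9606 kΩ.
Then V_out = V_in · R2'/(R1 + R2') = 16.5 × 0.9606/55.16 = 0.2873 mV.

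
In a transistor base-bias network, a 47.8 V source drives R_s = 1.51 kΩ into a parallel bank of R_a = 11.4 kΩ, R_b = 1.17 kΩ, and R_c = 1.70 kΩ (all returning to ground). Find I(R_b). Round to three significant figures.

Equivalent of the parallel group: R_p = 0.6533 kΩ.
V_A = 47.8 × 0.6533/2.163 = 14.44 V.
I(R_b) = V_A / R_b = 14.44/1.17 = 12.34 mA.
(Equivalently: I_total = 22.10 mA, then current-divider fraction G_k/ΣG = 0.5584.)

I ≈ 12.3 mA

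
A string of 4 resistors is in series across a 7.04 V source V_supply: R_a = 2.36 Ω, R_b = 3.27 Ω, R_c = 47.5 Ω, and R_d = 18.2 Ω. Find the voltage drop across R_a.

V ≈ 0.233 V

Series total: ΣR = 2.36 + 3.27 + 47.5 + 18.2 = 71.33 Ω.
By the voltage-divider rule, V = 7.04 × 2.360/71.33 = 0.2329 V.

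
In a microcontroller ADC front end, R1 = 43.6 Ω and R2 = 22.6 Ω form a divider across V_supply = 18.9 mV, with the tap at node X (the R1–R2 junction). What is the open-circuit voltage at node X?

With X open, the divider is unloaded: V_th = 18.9 × 22.6/66.20 = 6.452 mV.

V_th ≈ 6.45 mV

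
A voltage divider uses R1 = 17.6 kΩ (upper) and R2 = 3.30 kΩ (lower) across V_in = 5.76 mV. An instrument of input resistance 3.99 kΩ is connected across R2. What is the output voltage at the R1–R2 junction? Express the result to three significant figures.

V_out ≈ 0.536 mV

The load sits in parallel with R2, giving an effective lower resistance R2' = R2·R_L/(R2+R_L) = 1.806 kΩ.
Then V_out = V_in · R2'/(R1 + R2') = 5.76 × 1.806/19.41 = 0.5361 mV.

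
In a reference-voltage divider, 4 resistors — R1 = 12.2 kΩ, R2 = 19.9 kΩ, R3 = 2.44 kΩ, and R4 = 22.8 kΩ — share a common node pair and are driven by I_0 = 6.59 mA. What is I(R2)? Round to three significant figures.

I ≈ 0.565 mA

ΣG = 1/12.2 + 1/19.9 + 1/2.44 + 1/22.8 = 0.5859.
Current divider: I(R2) = I_0 · G_k/ΣG = 6.59 × (0.05025/0.5859) = 6.59 × 0.08577 = 0.5652 mA.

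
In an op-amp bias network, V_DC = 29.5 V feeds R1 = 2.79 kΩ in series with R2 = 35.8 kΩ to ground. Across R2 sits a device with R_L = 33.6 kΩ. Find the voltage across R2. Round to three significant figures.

V_out ≈ 25.4 V

The load sits in parallel with R2, giving an effective lower resistance R2' = R2·R_L/(R2+R_L) = 17.33 kΩ.
Now apply the divider: V_out = 29.5 × 0.8613 = 25.41 V.
(Unloaded it would be 27.4 V; the load pulls it down.)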